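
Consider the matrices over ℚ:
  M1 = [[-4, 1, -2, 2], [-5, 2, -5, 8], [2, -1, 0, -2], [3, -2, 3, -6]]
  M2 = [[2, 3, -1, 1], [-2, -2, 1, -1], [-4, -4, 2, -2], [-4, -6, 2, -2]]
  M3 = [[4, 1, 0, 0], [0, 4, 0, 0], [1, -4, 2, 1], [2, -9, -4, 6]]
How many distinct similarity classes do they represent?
Characteristic polynomials: χ_{M1} = (x + 2)^4, χ_{M2} = x^4, χ_{M3} = (x - 4)^4.

{M1}: invariant factors x + 2, (x + 2)^3.

{M2}: invariant factors x, x^3.

{M3}: invariant factors (x - 4)^2, (x - 4)^2.

Matrices are similar if and only if their invariant-factor lists agree; the partition into similarity classes is {M1}, {M2}, {M3}.

3 classes: {M1}, {M2}, {M3}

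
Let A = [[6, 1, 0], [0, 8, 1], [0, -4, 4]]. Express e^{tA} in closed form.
e^{tA} = [[e^{6*t}, t*(t + 1)*e^{6*t}, t^2*e^{6*t}/2], [0, (2*t + 1)*e^{6*t}, t*e^{6*t}], [0, -4*t*e^{6*t}, (1 - 2*t)*e^{6*t}]]

A has Jordan form J = [[6, 1, 0], [0, 6, 1], [0, 0, 6]] with A = PJP^{-1}, so e^{tA} = P e^{tJ} P^{-1}.

For a Jordan block J_k(λ), e^{tJ_k(λ)} = e^{λt} · (I + tN + t^2 N^2/2! + ... + t^{k-1} N^{k-1}/(k-1)!) where N is the nilpotent superdiagonal part.

Assembling the blocks and conjugating back gives the entries of e^{tA} as shown above.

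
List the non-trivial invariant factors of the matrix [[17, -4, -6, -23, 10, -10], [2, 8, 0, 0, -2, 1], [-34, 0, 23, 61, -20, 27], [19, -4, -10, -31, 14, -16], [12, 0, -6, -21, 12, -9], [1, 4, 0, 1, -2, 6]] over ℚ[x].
The Jordan structure of A has elementary divisors (x - 5), (x - 6)^3, (x - 6)^2. Arranging the block sizes at each eigenvalue in decreasing order and taking row products gives the invariant factors.

Invariant factors (smallest first, each dividing the next): (x - 6)^2, (x - 6)^3(x - 5).

Check: the last factor (x - 6)^3(x - 5) is the minimal polynomial, and the product (x - 6)^5(x - 5) is the characteristic polynomial.

(x - 6)^2, (x - 6)^3(x - 5)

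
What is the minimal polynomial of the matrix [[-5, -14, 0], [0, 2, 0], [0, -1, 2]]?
m_A(x) = (x - 2)^2(x + 5)

The characteristic polynomial factors as (x - 2)^2(x + 5). The minimal polynomial is ∏(x - λ)^{k_λ} where k_λ is the size of the largest Jordan block at λ.

For λ = -5: rank(A + 5I) = 2, and the largest Jordan block has size 1 (the smallest k with rank((A + 5I)^k) = rank((A + 5I)^(k+1))).
For λ = 2: rank(A - 2I) = 2, and the largest Jordan block has size 2 (the smallest k with rank((A - 2I)^k) = rank((A - 2I)^(k+1))).

So m_A(x) = (x - 2)^2(x + 5).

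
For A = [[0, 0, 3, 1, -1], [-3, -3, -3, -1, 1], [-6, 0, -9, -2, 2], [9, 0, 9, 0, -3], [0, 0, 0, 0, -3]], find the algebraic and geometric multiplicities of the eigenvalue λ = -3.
algebraic multiplicity 5, geometric multiplicity 4

The characteristic polynomial is (x + 3)^5, so the factor x + 3 appears with exponent 5: the algebraic multiplicity is 5.

rank(A + 3I) = 1, so the eigenspace has dimension 5 - 1 = 4: the geometric multiplicity is 4.

Since 4 < 5, A is not diagonalizable.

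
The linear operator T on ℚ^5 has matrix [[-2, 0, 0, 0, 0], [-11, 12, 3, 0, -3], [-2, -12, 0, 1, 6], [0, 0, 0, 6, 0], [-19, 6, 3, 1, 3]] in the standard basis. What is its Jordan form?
The characteristic polynomial is det(xI - A) = (x - 6)^3(x - 3)(x + 2), so the eigenvalues are -2 (algebraic multiplicity 1), 3 (algebraic multiplicity 1), 6 (algebraic multiplicity 3).

For λ = -2: algebraic multiplicity 1 gives one 1×1 block.

For λ = 3: algebraic multiplicity 1 gives one 1×1 block.

For λ = 6: rank(A - 6I) = 3, rank((A - 6I)^2) = 2. The eigenspace has dimension 5 - 3 = 2, so there are 2 Jordan blocks; the rank sequence gives block sizes [2, 1].

Assembling the blocks gives the Jordan form J above.

J = [[-2, 0, 0, 0, 0], [0, 3, 0, 0, 0], [0, 0, 6, 1, 0], [0, 0, 0, 6, 0], [0, 0, 0, 0, 6]]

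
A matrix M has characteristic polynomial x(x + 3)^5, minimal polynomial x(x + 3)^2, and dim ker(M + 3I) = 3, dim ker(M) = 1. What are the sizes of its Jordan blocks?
Jordan blocks: (-3, 2), (-3, 2), (-3, 1), (0, 1)

λ = -3: algebraic multiplicity 5 (exponent in χ_M), largest block size 2 (exponent in m_M), 3 blocks (geometric multiplicity). These force block sizes [2, 2, 1].
λ = 0: algebraic multiplicity 1 (exponent in χ_M), largest block size 1 (exponent in m_M), 1 block (geometric multiplicity). This forces block sizes [1].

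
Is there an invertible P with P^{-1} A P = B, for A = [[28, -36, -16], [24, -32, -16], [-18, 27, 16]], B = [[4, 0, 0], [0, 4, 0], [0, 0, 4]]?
No.

Both have characteristic polynomial (x - 4)^3, but the minimal polynomial of A is (x - 4)^2 while the minimal polynomial of B is x - 4. The minimal polynomial is a similarity invariant, so A and B are not similar.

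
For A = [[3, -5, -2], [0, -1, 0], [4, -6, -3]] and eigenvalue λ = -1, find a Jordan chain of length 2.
v_1 = [[1, 1, 0]]^T, v_2 = [[-1, 0, -2]]^T

We seek v_1 ∈ ker((A + I)^2) \ ker(A + I), then set v_{i+1} = (A + I) v_i.

One such chain is v_1 = [[1, 1, 0]]^T, v_2 = [[-1, 0, -2]]^T. Check: (A + I) v_2 = [[0, 0, 0]]^T = 0.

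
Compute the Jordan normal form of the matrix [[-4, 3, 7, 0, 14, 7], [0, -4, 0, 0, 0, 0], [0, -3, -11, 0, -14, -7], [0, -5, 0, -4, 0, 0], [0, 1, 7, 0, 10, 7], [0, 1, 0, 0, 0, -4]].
J = [[-4, 1, 0, 0, 0, 0], [0, -4, 0, 0, 0, 0], [0, 0, -4, 0, 0, 0], [0, 0, 0, -4, 0, 0], [0, 0, 0, 0, -4, 0], [0, 0, 0, 0, 0, 3]]

The characteristic polynomial is det(xI - A) = (x - 3)(x + 4)^5, so the eigenvalues are -4 (algebraic multiplicity 5), 3 (algebraic multiplicity 1).

For λ = -4: rank(A + 4I) = 2, rank((A + 4I)^2) = 1. The eigenspace has dimension 6 - 2 = 4, so there are 4 Jordan blocks; the rank sequence gives block sizes [2, 1, 1, 1].

For λ = 3: algebraic multiplicity 1 gives one 1×1 block.

Assembling the blocks gives the Jordan form J above.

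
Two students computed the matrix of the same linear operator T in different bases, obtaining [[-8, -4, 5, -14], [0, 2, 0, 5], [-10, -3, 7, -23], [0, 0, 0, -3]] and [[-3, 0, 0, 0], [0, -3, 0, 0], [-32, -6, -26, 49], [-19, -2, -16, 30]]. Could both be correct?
Yes.

Two matrices over a field are similar if and only if they have the same invariant factors.

Both A and B have characteristic polynomial (x - 2)^2(x + 3)^2 and minimal polynomial (x - 2)^2(x + 3). Computing further, both have invariant factors x + 3, (x - 2)^2(x + 3). Hence A and B are similar.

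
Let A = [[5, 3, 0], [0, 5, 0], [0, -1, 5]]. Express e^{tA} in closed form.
A has Jordan form J = [[5, 1, 0], [0, 5, 0], [0, 0, 5]] with A = PJP^{-1}, so e^{tA} = P e^{tJ} P^{-1}.

For a Jordan block J_k(λ), e^{tJ_k(λ)} = e^{λt} · (I + tN + t^2 N^2/2! + ... + t^{k-1} N^{k-1}/(k-1)!) where N is the nilpotent superdiagonal part.

Assembling the blocks and conjugating back gives the entries of e^{tA} as shown above.

e^{tA} = [[e^{5*t}, 3*t*e^{5*t}, 0], [0, e^{5*t}, 0], [0, -t*e^{5*t}, e^{5*t}]]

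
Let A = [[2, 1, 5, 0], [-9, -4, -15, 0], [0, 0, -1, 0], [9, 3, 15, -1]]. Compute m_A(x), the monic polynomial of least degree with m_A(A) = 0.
m_A(x) = (x + 1)^2

The characteristic polynomial factors as (x + 1)^4. The minimal polynomial is ∏(x - λ)^{k_λ} where k_λ is the size of the largest Jordan block at λ.

For λ = -1: rank(A + I) = 1, and the largest Jordan block has size 2 (the smallest k with rank((A + I)^k) = rank((A + I)^(k+1))).

So m_A(x) = (x + 1)^2.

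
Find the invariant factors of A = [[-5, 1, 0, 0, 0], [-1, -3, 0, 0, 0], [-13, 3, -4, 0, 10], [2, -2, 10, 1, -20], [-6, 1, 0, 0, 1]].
The Jordan structure of A has elementary divisors (x + 4)^2, (x + 4), (x - 1), (x - 1). Arranging the block sizes at each eigenvalue in decreasing order and taking row products gives the invariant factors.

Invariant factors (smallest first, each dividing the next): (x - 1)(x + 4), (x - 1)(x + 4)^2.

Check: the last factor (x - 1)(x + 4)^2 is the minimal polynomial, and the product (x - 1)^2(x + 4)^3 is the characteristic polynomial.

(x - 1)(x + 4), (x - 1)(x + 4)^2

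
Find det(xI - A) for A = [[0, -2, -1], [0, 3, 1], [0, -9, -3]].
xI - A = [[x, 2, 1], [0, x - 3, -1], [0, 9, x + 3]].

Expanding det(xI - A) along the first row:
det(xI - A) = + (x)·det([[x - 3, -1], [9, x + 3]]) - (2)·det([[0, -1], [0, x + 3]]) + (1)·det([[0, x - 3], [0, 9]]).

Evaluating gives χ_A(x) = x^3.

χ_A(x) = x^3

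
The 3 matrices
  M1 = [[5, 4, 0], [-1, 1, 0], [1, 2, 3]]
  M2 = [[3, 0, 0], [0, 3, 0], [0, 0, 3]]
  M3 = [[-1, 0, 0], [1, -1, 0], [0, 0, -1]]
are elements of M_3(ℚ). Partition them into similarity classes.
3 classes: {M1}, {M2}, {M3}

Characteristic polynomials: χ_{M1} = (x - 3)^3, χ_{M2} = (x - 3)^3, χ_{M3} = (x + 1)^3.

{M1}: invariant factors x - 3, (x - 3)^2.

{M2}: invariant factors x - 3, x - 3, x - 3.

{M3}: invariant factors x + 1, (x + 1)^2.

Matrices are similar if and only if their invariant-factor lists agree; the partition into similarity classes is {M1}, {M2}, {M3}.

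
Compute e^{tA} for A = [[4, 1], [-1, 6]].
e^{tA} = [[(1 - t)*e^{5*t}, t*e^{5*t}], [-t*e^{5*t}, (t + 1)*e^{5*t}]]

A has Jordan form J = [[5, 1], [0, 5]] with A = PJP^{-1}, so e^{tA} = P e^{tJ} P^{-1}.

For a Jordan block J_k(λ), e^{tJ_k(λ)} = e^{λt} · (I + tN + t^2 N^2/2! + ... + t^{k-1} N^{k-1}/(k-1)!) where N is the nilpotent superdiagonal part.

Assembling the blocks and conjugating back gives the entries of e^{tA} as shown above.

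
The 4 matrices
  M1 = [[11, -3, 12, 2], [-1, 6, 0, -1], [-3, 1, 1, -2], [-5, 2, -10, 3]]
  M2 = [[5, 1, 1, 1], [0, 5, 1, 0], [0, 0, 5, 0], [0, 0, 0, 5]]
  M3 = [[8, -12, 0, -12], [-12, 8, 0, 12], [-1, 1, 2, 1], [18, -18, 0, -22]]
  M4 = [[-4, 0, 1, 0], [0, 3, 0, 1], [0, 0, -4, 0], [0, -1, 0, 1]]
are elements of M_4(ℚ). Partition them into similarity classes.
Characteristic polynomials: χ_{M1} = (x - 6)^3(x - 3), χ_{M2} = (x - 5)^4, χ_{M3} = (x - 2)^2(x + 4)^2, χ_{M4} = (x - 2)^2(x + 4)^2.

{M1}: invariant factors (x - 6)^3(x - 3).

{M2}: invariant factors x - 5, (x - 5)^3.

{M3}: invariant factors x + 4, (x - 2)^2(x + 4).

{M4}: invariant factors (x - 2)^2(x + 4)^2.

Matrices are similar if and only if their invariant-factor lists agree; the partition into similarity classes is {M1}, {M2}, {M3}, {M4}.

4 classes: {M1}, {M2}, {M3}, {M4}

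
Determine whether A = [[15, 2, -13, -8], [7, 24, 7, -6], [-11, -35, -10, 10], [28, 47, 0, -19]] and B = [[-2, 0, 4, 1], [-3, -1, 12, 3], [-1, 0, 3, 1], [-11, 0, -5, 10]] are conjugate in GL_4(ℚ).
No.

Both have characteristic polynomial (x - 6)^2(x + 1)^2, but the minimal polynomial of A is (x - 6)^2(x + 1)^2 while the minimal polynomial of B is (x - 6)^2(x + 1). The minimal polynomial is a similarity invariant, so A and B are not similar.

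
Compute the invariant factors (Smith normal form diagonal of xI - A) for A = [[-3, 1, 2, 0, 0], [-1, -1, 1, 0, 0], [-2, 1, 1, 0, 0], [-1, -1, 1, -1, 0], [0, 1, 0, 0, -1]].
The Jordan structure of A has elementary divisors (x + 1)^3, (x + 1), (x + 1). Arranging the block sizes at each eigenvalue in decreasing order and taking row products gives the invariant factors.

Invariant factors (smallest first, each dividing the next): x + 1, x + 1, (x + 1)^3.

Check: the last factor (x + 1)^3 is the minimal polynomial, and the product (x + 1)^5 is the characteristic polynomial.

x + 1, x + 1, (x + 1)^3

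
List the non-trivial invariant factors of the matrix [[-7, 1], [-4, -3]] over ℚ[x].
(x + 5)^2

The Jordan structure of A has elementary divisors (x + 5)^2. Arranging the block sizes at each eigenvalue in decreasing order and taking row products gives the invariant factors.

Invariant factors (smallest first, each dividing the next): (x + 5)^2.

Check: the last factor (x + 5)^2 is the minimal polynomial, and the product (x + 5)^2 is the characteristic polynomial.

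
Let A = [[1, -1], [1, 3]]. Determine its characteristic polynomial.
xI - A = [[x - 1, 1], [-1, x - 3]].

Expanding det(xI - A) along the first row:
det(xI - A) = + (x - 1)·det([[x - 3]]) - (1)·det([[-1]]).

Evaluating gives χ_A(x) = x^2 - 4x + 4 = (x - 2)^2.

χ_A(x) = (x - 2)^2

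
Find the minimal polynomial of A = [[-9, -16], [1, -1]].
m_A(x) = (x + 5)^2

The characteristic polynomial factors as (x + 5)^2. The minimal polynomial is ∏(x - λ)^{k_λ} where k_λ is the size of the largest Jordan block at λ.

For λ = -5: rank(A + 5I) = 1, and the largest Jordan block has size 2 (the smallest k with rank((A + 5I)^k) = rank((A + 5I)^(k+1))).

So m_A(x) = (x + 5)^2.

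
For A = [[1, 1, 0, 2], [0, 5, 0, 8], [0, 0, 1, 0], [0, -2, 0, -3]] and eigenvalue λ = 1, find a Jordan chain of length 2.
v_1 = [[0, 1, 0, 0]]^T, v_2 = [[1, 4, 0, -2]]^T

We seek v_1 ∈ ker((A - I)^2) \ ker(A - I), then set v_{i+1} = (A - I) v_i.

One such chain is v_1 = [[0, 1, 0, 0]]^T, v_2 = [[1, 4, 0, -2]]^T. Check: (A - I) v_2 = [[0, 0, 0, 0]]^T = 0.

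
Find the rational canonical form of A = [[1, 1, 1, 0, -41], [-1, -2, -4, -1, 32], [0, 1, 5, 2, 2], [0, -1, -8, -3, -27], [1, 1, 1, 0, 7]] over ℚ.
R = [[0, 0, 0, 0, -48], [1, 0, 0, 0, 40], [0, 1, 0, 0, -11], [0, 0, 1, 0, -15], [0, 0, 0, 1, 8]]

The invariant factors of A (the non-unit diagonal entries of the Smith normal form of xI - A over ℚ[x]) are (x - 4)^2(x^3 - x + 3), each dividing the next. The characteristic polynomial is their product, (x - 4)^2(x^3 - x + 3).

The rational canonical form is the block-diagonal matrix of companion matrices C(f_i):
R = [[0, 0, 0, 0, -48], [1, 0, 0, 0, 40], [0, 1, 0, 0, -11], [0, 0, 1, 0, -15], [0, 0, 0, 1, 8]].

Note the characteristic polynomial does not split into linear factors over ℚ, so A has no Jordan form over ℚ; the rational canonical form exists over any field.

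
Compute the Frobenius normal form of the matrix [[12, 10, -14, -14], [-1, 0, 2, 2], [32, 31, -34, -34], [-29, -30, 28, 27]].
R = [[0, 0, 0, -10], [1, 0, 0, 2], [0, 1, 0, 0], [0, 0, 1, 5]]

The invariant factors of A (the non-unit diagonal entries of the Smith normal form of xI - A over ℚ[x]) are (x - 5)(x^3 - 2), each dividing the next. The characteristic polynomial is their product, (x - 5)(x^3 - 2).

The rational canonical form is the block-diagonal matrix of companion matrices C(f_i):
R = [[0, 0, 0, -10], [1, 0, 0, 2], [0, 1, 0, 0], [0, 0, 1, 5]].

Note the characteristic polynomial does not split into linear factors over ℚ, so A has no Jordan form over ℚ; the rational canonical form exists over any field.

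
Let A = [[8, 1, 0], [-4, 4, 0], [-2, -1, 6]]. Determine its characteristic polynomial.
χ_A(x) = (x - 6)^3

xI - A = [[x - 8, -1, 0], [4, x - 4, 0], [2, 1, x - 6]].

Expanding det(xI - A) along the first row:
det(xI - A) = + (x - 8)·det([[x - 4, 0], [1, x - 6]]) - (-1)·det([[4, 0], [2, x - 6]]) + (0)·det([[4, x - 4], [2, 1]]).

Evaluating gives χ_A(x) = x^3 - 18x^2 + 108x - 216 = (x - 6)^3.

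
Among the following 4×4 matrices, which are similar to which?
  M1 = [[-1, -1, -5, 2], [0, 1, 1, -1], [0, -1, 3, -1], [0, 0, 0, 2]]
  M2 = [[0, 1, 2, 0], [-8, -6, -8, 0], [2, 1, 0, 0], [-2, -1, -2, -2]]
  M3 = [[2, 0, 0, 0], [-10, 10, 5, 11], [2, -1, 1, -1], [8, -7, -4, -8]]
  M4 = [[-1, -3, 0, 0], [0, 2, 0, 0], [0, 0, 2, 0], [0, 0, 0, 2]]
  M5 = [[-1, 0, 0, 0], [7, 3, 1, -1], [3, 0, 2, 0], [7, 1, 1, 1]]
Characteristic polynomials: χ_{M1} = (x - 2)^3(x + 1), χ_{M2} = (x + 2)^4, χ_{M3} = (x - 2)^3(x + 1), χ_{M4} = (x - 2)^3(x + 1), χ_{M5} = (x - 2)^3(x + 1).

{M1, M3, M5}: invariant factors x - 2, (x - 2)^2(x + 1).

{M2}: invariant factors x + 2, x + 2, (x + 2)^2.

{M4}: invariant factors x - 2, x - 2, (x - 2)(x + 1).

Matrices are similar if and only if their invariant-factor lists agree; the partition into similarity classes is {M1, M3, M5}, {M2}, {M4}.

3 classes: {M1, M3, M5}, {M2}, {M4}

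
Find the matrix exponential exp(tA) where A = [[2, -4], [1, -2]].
A has Jordan form J = [[0, 1], [0, 0]] with A = PJP^{-1}, so e^{tA} = P e^{tJ} P^{-1}.

For a Jordan block J_k(λ), e^{tJ_k(λ)} = e^{λt} · (I + tN + t^2 N^2/2! + ... + t^{k-1} N^{k-1}/(k-1)!) where N is the nilpotent superdiagonal part.

Assembling the blocks and conjugating back gives the entries of e^{tA} as shown above.

e^{tA} = [[2*t + 1, -4*t], [t, 1 - 2*t]]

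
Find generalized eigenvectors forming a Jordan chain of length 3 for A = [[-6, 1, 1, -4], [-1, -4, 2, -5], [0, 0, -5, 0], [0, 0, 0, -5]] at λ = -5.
We seek v_1 ∈ ker((A + 5I)^3) \ ker((A + 5I)^2), then set v_{i+1} = (A + 5I) v_i.

One such chain is v_1 = [[0, -1, 1, 0]]^T, v_2 = [[0, 1, 0, 0]]^T, v_3 = [[1, 1, 0, 0]]^T. Check: (A + 5I) v_3 = [[0, 0, 0, 0]]^T = 0.

v_1 = [[0, -1, 1, 0]]^T, v_2 = [[0, 1, 0, 0]]^T, v_3 = [[1, 1, 0, 0]]^T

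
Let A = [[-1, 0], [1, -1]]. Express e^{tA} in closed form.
A has Jordan form J = [[-1, 1], [0, -1]] with A = PJP^{-1}, so e^{tA} = P e^{tJ} P^{-1}.

For a Jordan block J_k(λ), e^{tJ_k(λ)} = e^{λt} · (I + tN + t^2 N^2/2! + ... + t^{k-1} N^{k-1}/(k-1)!) where N is the nilpotent superdiagonal part.

Assembling the blocks and conjugating back gives the entries of e^{tA} as shown above.

e^{tA} = [[e^{-t}, 0], [t*e^{-t}, e^{-t}]]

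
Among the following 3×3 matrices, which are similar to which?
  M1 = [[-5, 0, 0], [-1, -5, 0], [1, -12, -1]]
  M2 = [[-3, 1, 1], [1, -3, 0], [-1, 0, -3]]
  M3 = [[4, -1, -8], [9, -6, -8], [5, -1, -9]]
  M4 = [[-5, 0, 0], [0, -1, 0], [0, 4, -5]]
Characteristic polynomials: χ_{M1} = (x + 1)(x + 5)^2, χ_{M2} = (x + 3)^3, χ_{M3} = (x + 1)(x + 5)^2, χ_{M4} = (x + 1)(x + 5)^2.

{M1, M3}: invariant factors (x + 1)(x + 5)^2.

{M2}: invariant factors (x + 3)^3.

{M4}: invariant factors x + 5, (x + 1)(x + 5).

Matrices are similar if and only if their invariant-factor lists agree; the partition into similarity classes is {M1, M3}, {M2}, {M4}.

3 classes: {M1, M3}, {M2}, {M4}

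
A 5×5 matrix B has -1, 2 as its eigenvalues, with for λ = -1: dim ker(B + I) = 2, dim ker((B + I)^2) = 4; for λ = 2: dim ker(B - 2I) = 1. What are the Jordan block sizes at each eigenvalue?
Jordan blocks: (-1, 2), (-1, 2), (2, 1)

λ = -1: successive nullity increments [2, 2] count blocks of size ≥ k; block sizes are [2, 2].
λ = 2: successive nullity increments [1] count blocks of size ≥ k; block sizes are [1].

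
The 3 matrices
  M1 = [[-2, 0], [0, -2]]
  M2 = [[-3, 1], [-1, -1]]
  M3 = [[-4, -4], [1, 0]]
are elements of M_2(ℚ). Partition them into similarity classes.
Characteristic polynomials: χ_{M1} = (x + 2)^2, χ_{M2} = (x + 2)^2, χ_{M3} = (x + 2)^2.

{M1}: invariant factors x + 2, x + 2.

{M2, M3}: invariant factors (x + 2)^2.

Matrices are similar if and only if their invariant-factor lists agree; the partition into similarity classes is {M1}, {M2, M3}.

2 classes: {M1}, {M2, M3}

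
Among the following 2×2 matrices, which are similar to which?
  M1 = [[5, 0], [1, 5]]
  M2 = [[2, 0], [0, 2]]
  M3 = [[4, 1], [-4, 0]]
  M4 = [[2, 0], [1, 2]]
Characteristic polynomials: χ_{M1} = (x - 5)^2, χ_{M2} = (x - 2)^2, χ_{M3} = (x - 2)^2, χ_{M4} = (x - 2)^2.

{M1}: invariant factors (x - 5)^2.

{M2}: invariant factors x - 2, x - 2.

{M3, M4}: invariant factors (x - 2)^2.

Matrices are similar if and only if their invariant-factor lists agree; the partition into similarity classes is {M1}, {M2}, {M3, M4}.

3 classes: {M1}, {M2}, {M3, M4}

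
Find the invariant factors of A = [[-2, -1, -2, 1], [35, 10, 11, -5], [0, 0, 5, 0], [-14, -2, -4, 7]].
The Jordan structure of A has elementary divisors (x - 5)^3, (x - 5). Arranging the block sizes at each eigenvalue in decreasing order and taking row products gives the invariant factors.

Invariant factors (smallest first, each dividing the next): x - 5, (x - 5)^3.

Check: the last factor (x - 5)^3 is the minimal polynomial, and the product (x - 5)^4 is the characteristic polynomial.

x - 5, (x - 5)^3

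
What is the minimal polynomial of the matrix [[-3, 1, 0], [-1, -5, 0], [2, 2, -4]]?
The characteristic polynomial factors as (x + 4)^3. The minimal polynomial is ∏(x - λ)^{k_λ} where k_λ is the size of the largest Jordan block at λ.

For λ = -4: rank(A + 4I) = 1, and the largest Jordan block has size 2 (the smallest k with rank((A + 4I)^k) = rank((A + 4I)^(k+1))).

So m_A(x) = (x + 4)^2.

m_A(x) = (x + 4)^2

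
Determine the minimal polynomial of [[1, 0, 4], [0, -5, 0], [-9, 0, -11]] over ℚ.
m_A(x) = (x + 5)^2

The characteristic polynomial factors as (x + 5)^3. The minimal polynomial is ∏(x - λ)^{k_λ} where k_λ is the size of the largest Jordan block at λ.

For λ = -5: rank(A + 5I) = 1, and the largest Jordan block has size 2 (the smallest k with rank((A + 5I)^k) = rank((A + 5I)^(k+1))).

So m_A(x) = (x + 5)^2.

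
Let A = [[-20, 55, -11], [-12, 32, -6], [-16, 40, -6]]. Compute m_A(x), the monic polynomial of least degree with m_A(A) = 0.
The characteristic polynomial factors as (x - 2)^3. The minimal polynomial is ∏(x - λ)^{k_λ} where k_λ is the size of the largest Jordan block at λ.

For λ = 2: rank(A - 2I) = 1, and the largest Jordan block has size 2 (the smallest k with rank((A - 2I)^k) = rank((A - 2I)^(k+1))).

So m_A(x) = (x - 2)^2.

m_A(x) = (x - 2)^2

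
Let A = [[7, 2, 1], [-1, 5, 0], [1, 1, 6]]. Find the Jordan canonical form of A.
J = [[6, 1, 0], [0, 6, 1], [0, 0, 6]]

The characteristic polynomial is det(xI - A) = (x - 6)^3, so the eigenvalues are 6 (algebraic multiplicity 3).

For λ = 6: rank(A - 6I) = 2, rank((A - 6I)^2) = 1, rank((A - 6I)^3) = 0. The eigenspace has dimension 3 - 2 = 1, so there is 1 Jordan block; the rank sequence gives block sizes [3].

Assembling the blocks gives the Jordan form J above.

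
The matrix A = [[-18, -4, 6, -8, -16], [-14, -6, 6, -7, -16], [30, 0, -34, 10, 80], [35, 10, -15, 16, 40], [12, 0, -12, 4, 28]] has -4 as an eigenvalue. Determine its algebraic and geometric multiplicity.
algebraic multiplicity 2, geometric multiplicity 2

The characteristic polynomial is (x + 2)^3(x + 4)^2, so the factor x + 4 appears with exponent 2: the algebraic multiplicity is 2.

rank(A + 4I) = 3, so the eigenspace has dimension 5 - 3 = 2: the geometric multiplicity is 2.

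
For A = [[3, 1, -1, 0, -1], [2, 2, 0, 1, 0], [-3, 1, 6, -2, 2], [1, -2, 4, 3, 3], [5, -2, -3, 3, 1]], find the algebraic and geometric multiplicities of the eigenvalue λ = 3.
The characteristic polynomial is (x - 3)^5, so the factor x - 3 appears with exponent 5: the algebraic multiplicity is 5.

rank(A - 3I) = 3, so the eigenspace has dimension 5 - 3 = 2: the geometric multiplicity is 2.

Since 2 < 5, A is not diagonalizable.

algebraic multiplicity 5, geometric multiplicity 2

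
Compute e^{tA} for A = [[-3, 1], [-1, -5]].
A has Jordan form J = [[-4, 1], [0, -4]] with A = PJP^{-1}, so e^{tA} = P e^{tJ} P^{-1}.

For a Jordan block J_k(λ), e^{tJ_k(λ)} = e^{λt} · (I + tN + t^2 N^2/2! + ... + t^{k-1} N^{k-1}/(k-1)!) where N is the nilpotent superdiagonal part.

Assembling the blocks and conjugating back gives the entries of e^{tA} as shown above.

e^{tA} = [[(t + 1)*e^{-4*t}, t*e^{-4*t}], [-t*e^{-4*t}, (1 - t)*e^{-4*t}]]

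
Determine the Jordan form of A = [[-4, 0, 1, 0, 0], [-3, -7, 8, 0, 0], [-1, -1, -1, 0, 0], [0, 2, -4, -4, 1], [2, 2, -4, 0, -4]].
The characteristic polynomial is det(xI - A) = (x + 4)^5, so the eigenvalues are -4 (algebraic multiplicity 5).

For λ = -4: rank(A + 4I) = 3, rank((A + 4I)^2) = 1, rank((A + 4I)^3) = 0. The eigenspace has dimension 5 - 3 = 2, so there are 2 Jordan blocks; the rank sequence gives block sizes [3, 2].

Assembling the blocks gives the Jordan form J above.

J = [[-4, 1, 0, 0, 0], [0, -4, 1, 0, 0], [0, 0, -4, 0, 0], [0, 0, 0, -4, 1], [0, 0, 0, 0, -4]]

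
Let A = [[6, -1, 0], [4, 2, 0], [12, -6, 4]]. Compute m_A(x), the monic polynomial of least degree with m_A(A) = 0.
The characteristic polynomial factors as (x - 4)^3. The minimal polynomial is ∏(x - λ)^{k_λ} where k_λ is the size of the largest Jordan block at λ.

For λ = 4: rank(A - 4I) = 1, and the largest Jordan block has size 2 (the smallest k with rank((A - 4I)^k) = rank((A - 4I)^(k+1))).

So m_A(x) = (x - 4)^2.

m_A(x) = (x - 4)^2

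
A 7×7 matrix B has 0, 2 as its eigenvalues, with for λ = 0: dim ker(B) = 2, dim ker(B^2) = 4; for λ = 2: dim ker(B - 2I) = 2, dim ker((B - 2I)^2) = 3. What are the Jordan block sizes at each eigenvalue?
Jordan blocks: (0, 2), (0, 2), (2, 2), (2, 1)

λ = 0: successive nullity increments [2, 2] count blocks of size ≥ k; block sizes are [2, 2].
λ = 2: successive nullity increments [2, 1] count blocks of size ≥ k; block sizes are [2, 1].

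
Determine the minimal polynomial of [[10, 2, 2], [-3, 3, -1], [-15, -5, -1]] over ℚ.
m_A(x) = (x - 4)^2

The characteristic polynomial factors as (x - 4)^3. The minimal polynomial is ∏(x - λ)^{k_λ} where k_λ is the size of the largest Jordan block at λ.

For λ = 4: rank(A - 4I) = 1, and the largest Jordan block has size 2 (the smallest k with rank((A - 4I)^k) = rank((A - 4I)^(k+1))).

So m_A(x) = (x - 4)^2.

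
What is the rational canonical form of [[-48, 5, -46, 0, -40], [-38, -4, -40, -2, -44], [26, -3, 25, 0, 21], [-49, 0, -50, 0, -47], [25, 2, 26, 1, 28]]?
The invariant factors of A (the non-unit diagonal entries of the Smith normal form of xI - A over ℚ[x]) are (x - 3)(x - 1)^2(x + 2)^2, each dividing the next. The characteristic polynomial is their product, (x - 3)(x - 1)^2(x + 2)^2.

The rational canonical form is the block-diagonal matrix of companion matrices C(f_i):
R = [[0, 0, 0, 0, 12], [1, 0, 0, 0, -16], [0, 1, 0, 0, -5], [0, 0, 1, 0, 9], [0, 0, 0, 1, 1]].

R = [[0, 0, 0, 0, 12], [1, 0, 0, 0, -16], [0, 1, 0, 0, -5], [0, 0, 1, 0, 9], [0, 0, 0, 1, 1]]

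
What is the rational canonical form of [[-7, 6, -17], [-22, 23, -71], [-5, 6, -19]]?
R = [[0, 0, -12], [1, 0, -8], [0, 1, -3]]

The invariant factors of A (the non-unit diagonal entries of the Smith normal form of xI - A over ℚ[x]) are (x + 2)(x^2 + x + 6), each dividing the next. The characteristic polynomial is their product, (x + 2)(x^2 + x + 6).

The rational canonical form is the block-diagonal matrix of companion matrices C(f_i):
R = [[0, 0, -12], [1, 0, -8], [0, 1, -3]].

Note the characteristic polynomial does not split into linear factors over ℚ, so A has no Jordan form over ℚ; the rational canonical form exists over any field.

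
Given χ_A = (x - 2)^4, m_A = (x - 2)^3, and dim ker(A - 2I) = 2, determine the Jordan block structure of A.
Jordan blocks: (2, 3), (2, 1)

λ = 2: algebraic multiplicity 4 (exponent in χ_A), largest block size 3 (exponent in m_A), 2 blocks (geometric multiplicity). These force block sizes [3, 1].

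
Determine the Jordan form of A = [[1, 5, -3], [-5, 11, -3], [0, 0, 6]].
J = [[6, 1, 0], [0, 6, 0], [0, 0, 6]]

The characteristic polynomial is det(xI - A) = (x - 6)^3, so the eigenvalues are 6 (algebraic multiplicity 3).

For λ = 6: rank(A - 6I) = 1, rank((A - 6I)^2) = 0. The eigenspace has dimension 3 - 1 = 2, so there are 2 Jordan blocks; the rank sequence gives block sizes [2, 1].

Assembling the blocks gives the Jordan form J above.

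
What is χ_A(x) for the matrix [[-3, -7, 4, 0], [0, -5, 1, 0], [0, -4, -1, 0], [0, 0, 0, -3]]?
χ_A(x) = (x + 3)^4

xI - A = [[x + 3, 7, -4, 0], [0, x + 5, -1, 0], [0, 4, x + 1, 0], [0, 0, 0, x + 3]].

Expanding det(xI - A) along the first row:
det(xI - A) = + (x + 3)·det([[x + 5, -1, 0], [4, x + 1, 0], [0, 0, x + 3]]) - (7)·det([[0, -1, 0], [0, x + 1, 0], [0, 0, x + 3]]) + (-4)·det([[0, x + 5, 0], [0, 4, 0], [0, 0, x + 3]]) - (0)·det([[0, x + 5, -1], [0, 4, x + 1], [0, 0, 0]]).

Evaluating gives χ_A(x) = x^4 + 12x^3 + 54x^2 + 108x + 81 = (x + 3)^4.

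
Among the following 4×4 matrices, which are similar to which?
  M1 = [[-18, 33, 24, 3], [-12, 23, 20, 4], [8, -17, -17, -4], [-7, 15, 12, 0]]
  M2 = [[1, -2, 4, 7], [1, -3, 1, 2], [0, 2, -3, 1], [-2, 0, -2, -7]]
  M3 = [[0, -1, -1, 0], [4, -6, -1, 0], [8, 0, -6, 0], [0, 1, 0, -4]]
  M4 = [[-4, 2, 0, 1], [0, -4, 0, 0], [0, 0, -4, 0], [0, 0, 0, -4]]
Characteristic polynomials: χ_{M1} = (x + 3)^4, χ_{M2} = (x + 3)^4, χ_{M3} = (x + 4)^4, χ_{M4} = (x + 4)^4.

{M1, M2}: invariant factors (x + 3)^2, (x + 3)^2.

{M3}: invariant factors x + 4, (x + 4)^3.

{M4}: invariant factors x + 4, x + 4, (x + 4)^2.

Matrices are similar if and only if their invariant-factor lists agree; the partition into similarity classes is {M1, M2}, {M3}, {M4}.

3 classes: {M1, M2}, {M3}, {M4}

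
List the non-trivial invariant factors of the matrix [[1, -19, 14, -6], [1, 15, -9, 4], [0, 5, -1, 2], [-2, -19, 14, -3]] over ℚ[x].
x - 3, (x - 3)^3

The Jordan structure of A has elementary divisors (x - 3)^3, (x - 3). Arranging the block sizes at each eigenvalue in decreasing order and taking row products gives the invariant factors.

Invariant factors (smallest first, each dividing the next): x - 3, (x - 3)^3.

Check: the last factor (x - 3)^3 is the minimal polynomial, and the product (x - 3)^4 is the characteristic polynomial.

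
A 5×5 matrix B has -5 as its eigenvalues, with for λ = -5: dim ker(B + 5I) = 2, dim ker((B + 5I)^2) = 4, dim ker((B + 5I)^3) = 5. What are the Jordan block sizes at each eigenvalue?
λ = -5: successive nullity increments [2, 2, 1] count blocks of size ≥ k; block sizes are [3, 2].

Jordan blocks: (-5, 3), (-5, 2)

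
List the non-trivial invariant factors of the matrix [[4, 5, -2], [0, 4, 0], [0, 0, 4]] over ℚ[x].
x - 4, (x - 4)^2

The Jordan structure of A has elementary divisors (x - 4)^2, (x - 4). Arranging the block sizes at each eigenvalue in decreasing order and taking row products gives the invariant factors.

Invariant factors (smallest first, each dividing the next): x - 4, (x - 4)^2.

Check: the last factor (x - 4)^2 is the minimal polynomial, and the product (x - 4)^3 is the characteristic polynomial.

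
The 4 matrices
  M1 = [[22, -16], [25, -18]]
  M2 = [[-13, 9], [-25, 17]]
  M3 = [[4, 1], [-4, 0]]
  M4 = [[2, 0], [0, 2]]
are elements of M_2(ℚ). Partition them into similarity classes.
Characteristic polynomials: χ_{M1} = (x - 2)^2, χ_{M2} = (x - 2)^2, χ_{M3} = (x - 2)^2, χ_{M4} = (x - 2)^2.

{M1, M2, M3}: invariant factors (x - 2)^2.

{M4}: invariant factors x - 2, x - 2.

Matrices are similar if and only if their invariant-factor lists agree; the partition into similarity classes is {M1, M2, M3}, {M4}.

2 classes: {M1, M2, M3}, {M4}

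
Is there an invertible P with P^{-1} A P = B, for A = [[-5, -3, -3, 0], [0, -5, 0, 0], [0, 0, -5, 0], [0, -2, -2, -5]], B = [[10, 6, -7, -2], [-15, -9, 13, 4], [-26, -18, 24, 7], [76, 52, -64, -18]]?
trace(A) = -20 but trace(B) = 7. The trace is a similarity invariant, so A and B are not similar.

No.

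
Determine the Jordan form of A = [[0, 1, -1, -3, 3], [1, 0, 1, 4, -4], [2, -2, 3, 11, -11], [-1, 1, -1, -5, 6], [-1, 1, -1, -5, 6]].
J = [[0, 0, 0, 0, 0], [0, 1, 1, 0, 0], [0, 0, 1, 0, 0], [0, 0, 0, 1, 0], [0, 0, 0, 0, 1]]

The characteristic polynomial is det(xI - A) = x(x - 1)^4, so the eigenvalues are 0 (algebraic multiplicity 1), 1 (algebraic multiplicity 4).

For λ = 0: algebraic multiplicity 1 gives one 1×1 block.

For λ = 1: rank(A - I) = 2, rank((A - I)^2) = 1. The eigenspace has dimension 5 - 2 = 3, so there are 3 Jordan blocks; the rank sequence gives block sizes [2, 1, 1].

Assembling the blocks gives the Jordan form J above.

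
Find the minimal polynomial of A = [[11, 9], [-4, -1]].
The characteristic polynomial factors as (x - 5)^2. The minimal polynomial is ∏(x - λ)^{k_λ} where k_λ is the size of the largest Jordan block at λ.

For λ = 5: rank(A - 5I) = 1, and the largest Jordan block has size 2 (the smallest k with rank((A - 5I)^k) = rank((A - 5I)^(k+1))).

So m_A(x) = (x - 5)^2.

m_A(x) = (x - 5)^2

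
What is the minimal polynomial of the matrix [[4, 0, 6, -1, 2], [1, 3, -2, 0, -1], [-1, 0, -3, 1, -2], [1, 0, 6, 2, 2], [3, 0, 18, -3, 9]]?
The characteristic polynomial factors as (x - 3)^5. The minimal polynomial is ∏(x - λ)^{k_λ} where k_λ is the size of the largest Jordan block at λ.

For λ = 3: rank(A - 3I) = 2, and the largest Jordan block has size 2 (the smallest k with rank((A - 3I)^k) = rank((A - 3I)^(k+1))).

So m_A(x) = (x - 3)^2.

m_A(x) = (x - 3)^2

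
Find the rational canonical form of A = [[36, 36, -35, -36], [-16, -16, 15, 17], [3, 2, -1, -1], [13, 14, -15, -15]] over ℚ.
R = [[0, 0, 0, -16], [1, 0, 0, -56], [0, 1, 0, 15], [0, 0, 1, 4]]

The invariant factors of A (the non-unit diagonal entries of the Smith normal form of xI - A over ℚ[x]) are (x - 4)^2(x^2 + 4x + 1), each dividing the next. The characteristic polynomial is their product, (x - 4)^2(x^2 + 4x + 1).

The rational canonical form is the block-diagonal matrix of companion matrices C(f_i):
R = [[0, 0, 0, -16], [1, 0, 0, -56], [0, 1, 0, 15], [0, 0, 1, 4]].

Note the characteristic polynomial does not split into linear factors over ℚ, so A has no Jordan form over ℚ; the rational canonical form exists over any field.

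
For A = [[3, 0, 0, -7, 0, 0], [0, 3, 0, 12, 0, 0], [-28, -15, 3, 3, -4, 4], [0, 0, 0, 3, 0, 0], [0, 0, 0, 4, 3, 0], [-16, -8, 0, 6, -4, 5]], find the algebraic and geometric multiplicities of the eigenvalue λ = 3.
The characteristic polynomial is (x - 5)(x - 3)^5, so the factor x - 3 appears with exponent 5: the algebraic multiplicity is 5.

rank(A - 3I) = 3, so the eigenspace has dimension 6 - 3 = 3: the geometric multiplicity is 3.

Since 3 < 5, A is not diagonalizable.

algebraic multiplicity 5, geometric multiplicity 3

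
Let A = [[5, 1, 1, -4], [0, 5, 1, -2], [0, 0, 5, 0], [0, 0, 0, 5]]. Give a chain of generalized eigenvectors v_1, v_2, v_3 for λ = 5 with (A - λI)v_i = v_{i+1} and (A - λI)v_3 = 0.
v_1 = [[4, 1, 1, 0]]^T, v_2 = [[2, 1, 0, 0]]^T, v_3 = [[1, 0, 0, 0]]^T

We seek v_1 ∈ ker((A - 5I)^3) \ ker((A - 5I)^2), then set v_{i+1} = (A - 5I) v_i.

One such chain is v_1 = [[4, 1, 1, 0]]^T, v_2 = [[2, 1, 0, 0]]^T, v_3 = [[1, 0, 0, 0]]^T. Check: (A - 5I) v_3 = [[0, 0, 0, 0]]^T = 0.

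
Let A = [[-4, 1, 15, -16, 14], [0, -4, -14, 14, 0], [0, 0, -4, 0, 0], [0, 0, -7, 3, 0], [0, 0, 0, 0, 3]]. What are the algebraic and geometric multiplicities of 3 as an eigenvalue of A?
algebraic multiplicity 2, geometric multiplicity 2

The characteristic polynomial is (x - 3)^2(x + 4)^3, so the factor x - 3 appears with exponent 2: the algebraic multiplicity is 2.

rank(A - 3I) = 3, so the eigenspace has dimension 5 - 3 = 2: the geometric multiplicity is 2.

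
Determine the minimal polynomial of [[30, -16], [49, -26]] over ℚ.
The characteristic polynomial factors as (x - 2)^2. The minimal polynomial is ∏(x - λ)^{k_λ} where k_λ is the size of the largest Jordan block at λ.

For λ = 2: rank(A - 2I) = 1, and the largest Jordan block has size 2 (the smallest k with rank((A - 2I)^k) = rank((A - 2I)^(k+1))).

So m_A(x) = (x - 2)^2.

m_A(x) = (x - 2)^2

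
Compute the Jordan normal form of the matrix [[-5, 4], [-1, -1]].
The characteristic polynomial is det(xI - A) = (x + 3)^2, so the eigenvalues are -3 (algebraic multiplicity 2).

For λ = -3: rank(A + 3I) = 1, rank((A + 3I)^2) = 0. The eigenspace has dimension 2 - 1 = 1, so there is 1 Jordan block; the rank sequence gives block sizes [2].

Assembling the blocks gives the Jordan form J above.

J = [[-3, 1], [0, -3]]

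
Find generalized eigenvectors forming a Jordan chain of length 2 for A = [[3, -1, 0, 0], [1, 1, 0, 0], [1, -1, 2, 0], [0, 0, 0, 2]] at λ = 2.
We seek v_1 ∈ ker((A - 2I)^2) \ ker(A - 2I), then set v_{i+1} = (A - 2I) v_i.

One such chain is v_1 = [[0, 1, 0, 0]]^T, v_2 = [[-1, -1, -1, 0]]^T. Check: (A - 2I) v_2 = [[0, 0, 0, 0]]^T = 0.

v_1 = [[0, 1, 0, 0]]^T, v_2 = [[-1, -1, -1, 0]]^T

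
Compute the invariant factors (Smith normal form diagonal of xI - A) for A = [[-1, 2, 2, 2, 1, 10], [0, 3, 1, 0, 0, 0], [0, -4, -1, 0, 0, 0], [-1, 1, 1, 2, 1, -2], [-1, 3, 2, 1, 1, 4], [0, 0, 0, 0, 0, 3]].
The Jordan structure of A has elementary divisors x, (x - 1)^2, (x - 1)^2, (x - 3). Arranging the block sizes at each eigenvalue in decreasing order and taking row products gives the invariant factors.

Invariant factors (smallest first, each dividing the next): (x - 1)^2, x(x - 3)(x - 1)^2.

Check: the last factor x(x - 3)(x - 1)^2 is the minimal polynomial, and the product x(x - 3)(x - 1)^4 is the characteristic polynomial.

(x - 1)^2, x(x - 3)(x - 1)^2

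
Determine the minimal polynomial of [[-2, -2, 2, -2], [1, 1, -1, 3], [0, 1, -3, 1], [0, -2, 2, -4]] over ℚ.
The characteristic polynomial factors as (x + 2)^4. The minimal polynomial is ∏(x - λ)^{k_λ} where k_λ is the size of the largest Jordan block at λ.

For λ = -2: rank(A + 2I) = 2, and the largest Jordan block has size 3 (the smallest k with rank((A + 2I)^k) = rank((A + 2I)^(k+1))).

So m_A(x) = (x + 2)^3.

m_A(x) = (x + 2)^3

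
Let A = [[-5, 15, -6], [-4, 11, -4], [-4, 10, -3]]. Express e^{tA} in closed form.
A has Jordan form J = [[1, 1, 0], [0, 1, 0], [0, 0, 1]] with A = PJP^{-1}, so e^{tA} = P e^{tJ} P^{-1}.

For a Jordan block J_k(λ), e^{tJ_k(λ)} = e^{λt} · (I + tN + t^2 N^2/2! + ... + t^{k-1} N^{k-1}/(k-1)!) where N is the nilpotent superdiagonal part.

Assembling the blocks and conjugating back gives the entries of e^{tA} as shown above.

e^{tA} = [[(1 - 6*t)*e^{t}, 15*t*e^{t}, -6*t*e^{t}], [-4*t*e^{t}, (10*t + 1)*e^{t}, -4*t*e^{t}], [-4*t*e^{t}, 10*t*e^{t}, (1 - 4*t)*e^{t}]]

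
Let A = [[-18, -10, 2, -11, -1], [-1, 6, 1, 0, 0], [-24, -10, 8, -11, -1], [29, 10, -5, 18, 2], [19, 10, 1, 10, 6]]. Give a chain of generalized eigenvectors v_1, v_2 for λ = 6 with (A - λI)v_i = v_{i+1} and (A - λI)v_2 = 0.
v_1 = [[0, 0, 1, 0, 2]]^T, v_2 = [[0, 1, 0, -1, 1]]^T

We seek v_1 ∈ ker((A - 6I)^2) \ ker(A - 6I), then set v_{i+1} = (A - 6I) v_i.

One such chain is v_1 = [[0, 0, 1, 0, 2]]^T, v_2 = [[0, 1, 0, -1, 1]]^T. Check: (A - 6I) v_2 = [[0, 0, 0, 0, 0]]^T = 0.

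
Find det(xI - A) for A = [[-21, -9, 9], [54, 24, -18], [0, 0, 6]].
χ_A(x) = (x - 6)^2(x + 3)

xI - A = [[x + 21, 9, -9], [-54, x - 24, 18], [0, 0, x - 6]].

Expanding det(xI - A) along the first row:
det(xI - A) = + (x + 21)·det([[x - 24, 18], [0, x - 6]]) - (9)·det([[-54, 18], [0, x - 6]]) + (-9)·det([[-54, x - 24], [0, 0]]).

Evaluating gives χ_A(x) = x^3 - 9x^2 + 108 = (x - 6)^2(x + 3).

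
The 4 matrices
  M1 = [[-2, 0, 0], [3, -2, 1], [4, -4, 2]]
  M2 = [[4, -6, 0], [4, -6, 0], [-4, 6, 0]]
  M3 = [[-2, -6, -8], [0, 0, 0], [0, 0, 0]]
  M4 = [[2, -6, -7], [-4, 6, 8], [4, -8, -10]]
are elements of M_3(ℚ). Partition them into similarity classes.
Characteristic polynomials: χ_{M1} = x^2(x + 2), χ_{M2} = x^2(x + 2), χ_{M3} = x^2(x + 2), χ_{M4} = x^2(x + 2).

{M1, M4}: invariant factors x^2(x + 2).

{M2, M3}: invariant factors x, x(x + 2).

Matrices are similar if and only if their invariant-factor lists agree; the partition into similarity classes is {M1, M4}, {M2, M3}.

2 classes: {M1, M4}, {M2, M3}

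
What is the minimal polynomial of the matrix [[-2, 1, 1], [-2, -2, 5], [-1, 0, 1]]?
m_A(x) = (x + 1)^3

The characteristic polynomial factors as (x + 1)^3. The minimal polynomial is ∏(x - λ)^{k_λ} where k_λ is the size of the largest Jordan block at λ.

For λ = -1: rank(A + I) = 2, and the largest Jordan block has size 3 (the smallest k with rank((A + I)^k) = rank((A + I)^(k+1))).

So m_A(x) = (x + 1)^3.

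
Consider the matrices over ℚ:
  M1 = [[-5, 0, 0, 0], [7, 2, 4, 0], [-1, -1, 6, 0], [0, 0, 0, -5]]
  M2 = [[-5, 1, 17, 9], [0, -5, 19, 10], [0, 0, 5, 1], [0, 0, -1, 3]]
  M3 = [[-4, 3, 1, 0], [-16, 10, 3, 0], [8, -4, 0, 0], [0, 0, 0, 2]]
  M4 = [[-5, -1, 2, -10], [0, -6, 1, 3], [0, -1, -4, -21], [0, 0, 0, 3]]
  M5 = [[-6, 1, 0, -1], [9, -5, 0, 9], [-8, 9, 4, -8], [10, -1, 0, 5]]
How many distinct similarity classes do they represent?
4 classes: {M1}, {M2, M5}, {M3}, {M4}

Characteristic polynomials: χ_{M1} = (x - 4)^2(x + 5)^2, χ_{M2} = (x - 4)^2(x + 5)^2, χ_{M3} = (x - 2)^4, χ_{M4} = (x - 3)(x + 5)^3, χ_{M5} = (x - 4)^2(x + 5)^2.

{M1}: invariant factors x + 5, (x - 4)^2(x + 5).

{M2, M5}: invariant factors (x - 4)^2(x + 5)^2.

{M3}: invariant factors x - 2, (x - 2)^3.

{M4}: invariant factors (x - 3)(x + 5)^3.

Matrices are similar if and only if their invariant-factor lists agree; the partition into similarity classes is {M1}, {M2, M5}, {M3}, {M4}.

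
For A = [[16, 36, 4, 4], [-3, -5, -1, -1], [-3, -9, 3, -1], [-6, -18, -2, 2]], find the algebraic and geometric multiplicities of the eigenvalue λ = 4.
The characteristic polynomial is (x - 4)^4, so the factor x - 4 appears with exponent 4: the algebraic multiplicity is 4.

rank(A - 4I) = 1, so the eigenspace has dimension 4 - 1 = 3: the geometric multiplicity is 3.

Since 3 < 4, A is not diagonalizable.

algebraic multiplicity 4, geometric multiplicity 3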